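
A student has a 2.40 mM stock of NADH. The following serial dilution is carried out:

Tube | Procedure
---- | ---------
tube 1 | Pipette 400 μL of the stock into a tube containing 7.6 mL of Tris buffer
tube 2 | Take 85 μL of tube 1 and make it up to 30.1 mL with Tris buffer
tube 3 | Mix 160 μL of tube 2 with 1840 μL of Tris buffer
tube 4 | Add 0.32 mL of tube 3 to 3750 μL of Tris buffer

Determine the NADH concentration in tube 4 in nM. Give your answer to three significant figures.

2.13 nM

Step 1: 400 μL + 7.6 mL = 8000 μL total → factor 8000/400 = 20
Step 2: 85 μL brought to 30.1 mL → factor 30100/85 = 354.12
Step 3: 160 μL + 1840 μL = 2000 μL total → factor 2000/160 = 12.5
Step 4: 0.32 mL + 3750 μL = 4.07 mL total → factor 4.07/0.32 = 12.719
Overall dilution factor = 20 × 354.12 × 12.5 × 12.719 = 1.126 × 10^6
Final = 2.40 mM / 1.126 × 10^6 = 2.131 × 10^-6 mM = 2.13 nM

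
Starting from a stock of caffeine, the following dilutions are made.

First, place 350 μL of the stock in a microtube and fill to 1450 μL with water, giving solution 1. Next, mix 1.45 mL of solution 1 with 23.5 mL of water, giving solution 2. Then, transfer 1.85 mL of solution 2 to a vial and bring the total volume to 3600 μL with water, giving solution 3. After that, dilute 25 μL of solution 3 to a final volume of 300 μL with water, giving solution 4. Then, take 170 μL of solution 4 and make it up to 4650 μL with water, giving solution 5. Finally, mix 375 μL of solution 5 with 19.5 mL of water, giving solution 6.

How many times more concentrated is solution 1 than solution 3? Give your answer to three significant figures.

33.5

Step 1: 350 μL brought to 1450 μL → factor 1450/350 = 4.1429
Step 2: 1.45 mL + 23.5 mL = 24.95 mL total → factor 24.95/1.45 = 17.207
Step 3: 1.85 mL brought to 3600 μL → factor 3.6/1.85 = 1.9459
Dilution factor to solution 1 = 4.1429; to solution 3 = 138.72
[solution 1]/[solution 3] = (factor to solution 3)/(factor to solution 1) = 138.72/4.1429 = 33.5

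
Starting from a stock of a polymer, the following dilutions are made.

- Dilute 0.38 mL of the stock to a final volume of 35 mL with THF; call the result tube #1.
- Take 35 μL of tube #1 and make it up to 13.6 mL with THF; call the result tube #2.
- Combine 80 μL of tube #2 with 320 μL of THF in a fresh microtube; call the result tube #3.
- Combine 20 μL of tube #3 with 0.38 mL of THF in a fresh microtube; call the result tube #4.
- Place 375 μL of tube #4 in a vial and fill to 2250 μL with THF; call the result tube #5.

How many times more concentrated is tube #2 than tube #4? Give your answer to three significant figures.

100

Step 1: 0.38 mL brought to 35 mL → factor 35/0.38 = 92.105
Step 2: 35 μL brought to 13.6 mL → factor 13600/35 = 388.57
Step 3: 80 μL + 320 μL = 400 μL total → factor 400/80 = 5
Step 4: 20 μL + 0.38 mL = 400 μL total → factor 400/20 = 20
Dilution factor to tube #2 = 35789; to tube #4 = 3.5789 × 10^6
[tube #2]/[tube #4] = (factor to tube #4)/(factor to tube #2) = 3.5789 × 10^6/35789 = 100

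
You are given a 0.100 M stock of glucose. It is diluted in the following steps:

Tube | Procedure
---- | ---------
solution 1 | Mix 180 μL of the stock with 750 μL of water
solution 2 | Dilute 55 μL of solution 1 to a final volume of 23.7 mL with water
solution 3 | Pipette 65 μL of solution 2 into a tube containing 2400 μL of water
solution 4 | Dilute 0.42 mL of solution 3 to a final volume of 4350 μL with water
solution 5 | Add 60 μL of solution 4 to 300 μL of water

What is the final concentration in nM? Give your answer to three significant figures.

19.1 nM

Step 1: 180 μL + 750 μL = 930 μL total → factor 930/180 = 5.1667
Step 2: 55 μL brought to 23.7 mL → factor 23700/55 = 430.91
Step 3: 65 μL + 2400 μL = 2465 μL total → factor 2465/65 = 37.923
Step 4: 0.42 mL brought to 4350 μL → factor 4.35/0.42 = 10.357
Step 5: 60 μL + 300 μL = 360 μL total → factor 360/60 = 6
Overall dilution factor = 5.1667 × 430.91 × 37.923 × 10.357 × 6 = 5.2468 × 10^6
Final = 0.100 M / 5.2468 × 10^6 = 1.906 × 10^-8 M = 19.1 nM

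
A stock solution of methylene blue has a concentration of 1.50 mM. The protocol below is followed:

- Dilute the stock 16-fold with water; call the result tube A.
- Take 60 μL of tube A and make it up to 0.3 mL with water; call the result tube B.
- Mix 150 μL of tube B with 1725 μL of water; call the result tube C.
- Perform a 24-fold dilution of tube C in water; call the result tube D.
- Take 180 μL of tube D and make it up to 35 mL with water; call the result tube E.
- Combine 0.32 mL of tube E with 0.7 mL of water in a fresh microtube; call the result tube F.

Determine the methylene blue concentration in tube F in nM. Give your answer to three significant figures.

Step 1: 16-fold → factor 16
Step 2: 60 μL brought to 0.3 mL → factor 300/60 = 5
Step 3: 150 μL + 1725 μL = 1875 μL total → factor 1875/150 = 12.5
Step 4: 24-fold → factor 24
Step 5: 180 μL brought to 35 mL → factor 35000/180 = 194.44
Step 6: 0.32 mL + 0.7 mL = 1.02 mL total → factor 1.02/0.32 = 3.1875
Overall dilution factor = 16 × 5 × 12.5 × 24 × 194.44 × 3.1875 = 1.4875 × 10^7
Final = 1.50 mM / 1.4875 × 10^7 = 1.008 × 10^-7 mM = 0.101 nM

0.101 nM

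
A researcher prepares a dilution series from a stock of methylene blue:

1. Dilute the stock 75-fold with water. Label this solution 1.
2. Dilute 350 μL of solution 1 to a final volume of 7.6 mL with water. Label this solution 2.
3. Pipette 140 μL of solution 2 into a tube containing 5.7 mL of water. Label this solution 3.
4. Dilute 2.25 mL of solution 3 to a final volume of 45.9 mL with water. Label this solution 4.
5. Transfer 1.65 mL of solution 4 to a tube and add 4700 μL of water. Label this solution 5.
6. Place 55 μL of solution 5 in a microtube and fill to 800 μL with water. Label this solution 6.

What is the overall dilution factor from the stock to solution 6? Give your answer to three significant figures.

7.76 × 10^7

Step 1: 75-fold → factor 75
Step 2: 350 μL brought to 7.6 mL → factor 7600/350 = 21.714
Step 3: 140 μL + 5.7 mL = 5840 μL total → factor 5840/140 = 41.714
Step 4: 2.25 mL brought to 45.9 mL → factor 45.9/2.25 = 20.4
Step 5: 1.65 mL + 4700 μL = 6.35 mL total → factor 6.35/1.65 = 3.8485
Step 6: 55 μL brought to 800 μL → factor 800/55 = 14.545
Overall dilution factor = 75 × 21.714 × 41.714 × 20.4 × 3.8485 × 14.545 = 7.7578 × 10^7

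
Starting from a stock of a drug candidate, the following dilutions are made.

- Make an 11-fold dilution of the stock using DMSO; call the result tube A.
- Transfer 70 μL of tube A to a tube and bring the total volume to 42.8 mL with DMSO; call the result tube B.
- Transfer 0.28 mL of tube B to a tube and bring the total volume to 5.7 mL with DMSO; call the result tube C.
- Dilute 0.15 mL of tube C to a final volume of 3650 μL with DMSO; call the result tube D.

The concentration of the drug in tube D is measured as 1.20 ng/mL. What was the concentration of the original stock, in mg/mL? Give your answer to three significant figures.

4.00 mg/mL

Step 1: 11-fold → factor 11
Step 2: 70 μL brought to 42.8 mL → factor 42800/70 = 611.43
Step 3: 0.28 mL brought to 5.7 mL → factor 5.7/0.28 = 20.357
Step 4: 0.15 mL brought to 3650 μL → factor 3.65/0.15 = 24.333
Overall dilution factor = 11 × 611.43 × 20.357 × 24.333 = 3.3316 × 10^6
Stock = 1.20 ng/mL × 3.3316 × 10^6 = 3.998 × 10^6 ng/mL = 4.00 mg/mL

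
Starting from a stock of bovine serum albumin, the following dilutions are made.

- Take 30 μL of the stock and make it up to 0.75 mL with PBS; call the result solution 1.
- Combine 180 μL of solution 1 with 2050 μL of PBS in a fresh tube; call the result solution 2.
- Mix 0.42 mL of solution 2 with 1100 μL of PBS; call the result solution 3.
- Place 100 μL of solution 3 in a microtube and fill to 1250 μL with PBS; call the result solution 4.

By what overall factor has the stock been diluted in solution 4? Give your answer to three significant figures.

1.40 × 10^4

Step 1: 30 μL brought to 0.75 mL → factor 750/30 = 25
Step 2: 180 μL + 2050 μL = 2230 μL total → factor 2230/180 = 12.389
Step 3: 0.42 mL + 1100 μL = 1.52 mL total → factor 1.52/0.42 = 3.619
Step 4: 100 μL brought to 1250 μL → factor 1250/100 = 12.5
Overall dilution factor = 25 × 12.389 × 3.619 × 12.5 = 14011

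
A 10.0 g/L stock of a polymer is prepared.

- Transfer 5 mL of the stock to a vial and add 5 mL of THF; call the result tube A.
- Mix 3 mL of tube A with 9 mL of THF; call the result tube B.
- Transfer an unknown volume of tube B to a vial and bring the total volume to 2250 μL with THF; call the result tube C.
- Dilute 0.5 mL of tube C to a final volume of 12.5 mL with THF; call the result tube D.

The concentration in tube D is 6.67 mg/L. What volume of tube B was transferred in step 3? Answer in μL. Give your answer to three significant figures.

Step 1: 5 mL + 5 mL = 10 mL total → factor 10/5 = 2
Step 2: 3 mL + 9 mL = 12 mL total → factor 12/3 = 4
Step 3: v brought to 2250 μL → factor = 2250 μL/v
Step 4: 0.5 mL brought to 12.5 mL → factor 12.5/0.5 = 25
Product of known-step factors = 200
Overall factor = 10.0 g/L / (6.67 mg/L) = 1499.3
Step-3 factor = 1499.3 / 200 = 7.4963
v = 2250 μL / 7.4963 = 300 μL

300 μL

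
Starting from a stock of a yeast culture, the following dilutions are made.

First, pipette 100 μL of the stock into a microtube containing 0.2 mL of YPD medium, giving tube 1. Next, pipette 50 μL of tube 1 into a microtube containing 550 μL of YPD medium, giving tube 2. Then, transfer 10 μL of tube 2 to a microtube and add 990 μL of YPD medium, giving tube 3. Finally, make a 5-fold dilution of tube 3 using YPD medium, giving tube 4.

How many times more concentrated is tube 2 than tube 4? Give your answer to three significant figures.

Step 1: 100 μL + 0.2 mL = 300 μL total → factor 300/100 = 3
Step 2: 50 μL + 550 μL = 600 μL total → factor 600/50 = 12
Step 3: 10 μL + 990 μL = 1000 μL total → factor 1000/10 = 100
Step 4: 5-fold → factor 5
Dilution factor to tube 2 = 36; to tube 4 = 18000
[tube 2]/[tube 4] = (factor to tube 4)/(factor to tube 2) = 18000/36 = 500

500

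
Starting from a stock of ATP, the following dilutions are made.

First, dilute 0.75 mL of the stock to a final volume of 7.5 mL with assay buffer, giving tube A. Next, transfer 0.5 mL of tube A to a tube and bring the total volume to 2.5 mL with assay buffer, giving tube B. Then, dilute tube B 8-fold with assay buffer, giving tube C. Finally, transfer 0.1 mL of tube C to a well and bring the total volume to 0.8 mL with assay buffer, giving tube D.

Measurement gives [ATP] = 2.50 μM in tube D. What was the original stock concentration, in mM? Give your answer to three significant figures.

8.00 mM

Step 1: 0.75 mL brought to 7.5 mL → factor 7.5/0.75 = 10
Step 2: 0.5 mL brought to 2.5 mL → factor 2.5/0.5 = 5
Step 3: 8-fold → factor 8
Step 4: 0.1 mL brought to 0.8 mL → factor 0.8/0.1 = 8
Overall dilution factor = 10 × 5 × 8 × 8 = 3200
Stock = 2.50 μM × 3200 = 8000 μM = 8.00 mM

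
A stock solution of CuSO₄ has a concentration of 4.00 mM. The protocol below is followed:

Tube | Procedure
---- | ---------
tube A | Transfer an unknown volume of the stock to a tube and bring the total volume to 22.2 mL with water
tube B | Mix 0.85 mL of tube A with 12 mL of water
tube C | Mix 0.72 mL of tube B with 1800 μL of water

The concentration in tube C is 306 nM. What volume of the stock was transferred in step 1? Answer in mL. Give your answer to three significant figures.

Step 1: v brought to 22.2 mL → factor = 22.2 mL/v
Step 2: 0.85 mL + 12 mL = 12.85 mL total → factor 12.85/0.85 = 15.118
Step 3: 0.72 mL + 1800 μL = 2.52 mL total → factor 2.52/0.72 = 3.5
Product of known-step factors = 52.912
Overall factor = 4.00 mM / (306 nM) = 13072
Step-1 factor = 13072 / 52.912 = 247.05
v = 22.2 mL / 247.05 = 0.0899 mL

0.0899 mL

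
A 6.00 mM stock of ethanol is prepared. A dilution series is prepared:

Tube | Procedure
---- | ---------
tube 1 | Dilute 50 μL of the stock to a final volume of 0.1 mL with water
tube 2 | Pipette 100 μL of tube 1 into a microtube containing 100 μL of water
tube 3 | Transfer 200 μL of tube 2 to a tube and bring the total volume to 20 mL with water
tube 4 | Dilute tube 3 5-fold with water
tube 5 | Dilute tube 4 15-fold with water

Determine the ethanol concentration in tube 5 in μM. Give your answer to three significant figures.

Step 1: 50 μL brought to 0.1 mL → factor 100/50 = 2
Step 2: 100 μL + 100 μL = 200 μL total → factor 200/100 = 2
Step 3: 200 μL brought to 20 mL → factor 20000/200 = 100
Step 4: 5-fold → factor 5
Step 5: 15-fold → factor 15
Overall dilution factor = 2 × 2 × 100 × 5 × 15 = 30000
Final = 6.00 mM / 30000 = 0.0002000 mM = 0.200 μM

0.200 μM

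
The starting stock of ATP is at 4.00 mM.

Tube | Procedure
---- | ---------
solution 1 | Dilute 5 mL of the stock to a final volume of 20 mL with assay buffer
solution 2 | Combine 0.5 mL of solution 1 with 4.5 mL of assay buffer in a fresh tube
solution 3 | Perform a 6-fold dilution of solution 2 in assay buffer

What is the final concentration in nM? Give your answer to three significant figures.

Step 1: 5 mL brought to 20 mL → factor 20/5 = 4
Step 2: 0.5 mL + 4.5 mL = 5 mL total → factor 5/0.5 = 10
Step 3: 6-fold → factor 6
Overall dilution factor = 4 × 10 × 6 = 240
Final = 4.00 mM / 240 = 0.01667 mM = 1.67 × 10^4 nM

1.67 × 10^4 nM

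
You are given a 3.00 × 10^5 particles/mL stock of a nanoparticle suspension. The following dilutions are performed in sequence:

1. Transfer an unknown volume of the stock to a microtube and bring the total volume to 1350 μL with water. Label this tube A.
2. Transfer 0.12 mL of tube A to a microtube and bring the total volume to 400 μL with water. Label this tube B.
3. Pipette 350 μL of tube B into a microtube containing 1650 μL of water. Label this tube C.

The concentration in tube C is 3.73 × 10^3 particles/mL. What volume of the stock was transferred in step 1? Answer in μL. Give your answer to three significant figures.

320 μL

Step 1: v brought to 1350 μL → factor = 1350 μL/v
Step 2: 0.12 mL brought to 400 μL → factor 0.4/0.12 = 3.3333
Step 3: 350 μL + 1650 μL = 2000 μL total → factor 2000/350 = 5.7143
Product of known-step factors = 19.048
Overall factor = 3.00 × 10^5 particles/mL / (3.73 × 10^3 particles/mL) = 80.429
Step-1 factor = 80.429 / 19.048 = 4.2225
v = 1350 μL / 4.2225 = 320 μL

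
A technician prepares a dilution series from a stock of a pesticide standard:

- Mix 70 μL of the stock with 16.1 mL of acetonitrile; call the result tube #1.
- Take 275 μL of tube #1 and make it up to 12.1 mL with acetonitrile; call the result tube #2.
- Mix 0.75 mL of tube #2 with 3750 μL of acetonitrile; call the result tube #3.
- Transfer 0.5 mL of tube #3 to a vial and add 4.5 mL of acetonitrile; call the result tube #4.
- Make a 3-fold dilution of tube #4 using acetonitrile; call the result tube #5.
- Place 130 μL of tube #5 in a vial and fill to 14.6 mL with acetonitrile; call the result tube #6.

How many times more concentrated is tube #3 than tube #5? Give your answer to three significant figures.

30.0

Step 1: 70 μL + 16.1 mL = 16170 μL total → factor 16170/70 = 231
Step 2: 275 μL brought to 12.1 mL → factor 12100/275 = 44
Step 3: 0.75 mL + 3750 μL = 4.5 mL total → factor 4.5/0.75 = 6
Step 4: 0.5 mL + 4.5 mL = 5 mL total → factor 5/0.5 = 10
Step 5: 3-fold → factor 3
Dilution factor to tube #3 = 60984; to tube #5 = 1.8295 × 10^6
[tube #3]/[tube #5] = (factor to tube #5)/(factor to tube #3) = 1.8295 × 10^6/60984 = 30.0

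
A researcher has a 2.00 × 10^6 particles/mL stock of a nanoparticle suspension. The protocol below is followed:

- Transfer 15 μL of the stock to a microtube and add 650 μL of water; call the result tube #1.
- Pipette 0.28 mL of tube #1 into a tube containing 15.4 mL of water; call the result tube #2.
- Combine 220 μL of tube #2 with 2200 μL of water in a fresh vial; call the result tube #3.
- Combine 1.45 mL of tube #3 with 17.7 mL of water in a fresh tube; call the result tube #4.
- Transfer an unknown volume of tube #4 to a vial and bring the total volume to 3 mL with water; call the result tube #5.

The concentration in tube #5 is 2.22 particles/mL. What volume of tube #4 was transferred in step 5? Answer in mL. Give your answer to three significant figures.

Step 1: 15 μL + 650 μL = 665 μL total → factor 665/15 = 44.333
Step 2: 0.28 mL + 15.4 mL = 15.68 mL total → factor 15.68/0.28 = 56
Step 3: 220 μL + 2200 μL = 2420 μL total → factor 2420/220 = 11
Step 4: 1.45 mL + 17.7 mL = 19.15 mL total → factor 19.15/1.45 = 13.207
Step 5: v brought to 3 mL → factor = 3 mL/v
Product of known-step factors = 3.6067 × 10^5
Overall factor = 2.00 × 10^6 particles/mL / (2.22 particles/mL) = 9.009 × 10^5
Step-5 factor = 9.009 × 10^5 / 3.6067 × 10^5 = 2.4978
v = 3 mL / 2.4978 = 1.20 mL

1.20 mL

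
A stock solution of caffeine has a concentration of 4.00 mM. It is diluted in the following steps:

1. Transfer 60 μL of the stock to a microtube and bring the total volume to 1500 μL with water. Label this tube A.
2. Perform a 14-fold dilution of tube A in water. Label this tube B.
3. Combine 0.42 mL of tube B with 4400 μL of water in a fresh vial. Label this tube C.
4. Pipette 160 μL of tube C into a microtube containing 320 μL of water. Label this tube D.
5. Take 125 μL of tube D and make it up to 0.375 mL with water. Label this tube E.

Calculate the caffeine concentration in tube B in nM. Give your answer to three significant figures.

Step 1: 60 μL brought to 1500 μL → factor 1500/60 = 25
Step 2: 14-fold → factor 14
Dilution factor through tube B = 25 × 14 = 350
[tube B] = 4.00 mM / 350 = 0.01143 mM = 1.14 × 10^4 nM

1.14 × 10^4 nM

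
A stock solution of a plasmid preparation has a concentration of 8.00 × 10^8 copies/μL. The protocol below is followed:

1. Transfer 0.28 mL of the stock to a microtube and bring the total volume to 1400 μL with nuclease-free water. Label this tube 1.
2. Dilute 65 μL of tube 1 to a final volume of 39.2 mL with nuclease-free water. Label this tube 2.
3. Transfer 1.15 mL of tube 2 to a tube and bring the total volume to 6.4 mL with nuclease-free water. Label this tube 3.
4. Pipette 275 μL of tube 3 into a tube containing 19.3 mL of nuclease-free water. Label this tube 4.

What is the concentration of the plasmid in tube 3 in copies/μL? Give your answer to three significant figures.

Step 1: 0.28 mL brought to 1400 μL → factor 1.4/0.28 = 5
Step 2: 65 μL brought to 39.2 mL → factor 39200/65 = 603.08
Step 3: 1.15 mL brought to 6.4 mL → factor 6.4/1.15 = 5.5652
Dilution factor through tube 3 = 5 × 603.08 × 5.5652 = 16781
[tube 3] = 8.00 × 10^8 copies/μL / 16781 = 4.77 × 10^4 copies/μL

4.77 × 10^4 copies/μL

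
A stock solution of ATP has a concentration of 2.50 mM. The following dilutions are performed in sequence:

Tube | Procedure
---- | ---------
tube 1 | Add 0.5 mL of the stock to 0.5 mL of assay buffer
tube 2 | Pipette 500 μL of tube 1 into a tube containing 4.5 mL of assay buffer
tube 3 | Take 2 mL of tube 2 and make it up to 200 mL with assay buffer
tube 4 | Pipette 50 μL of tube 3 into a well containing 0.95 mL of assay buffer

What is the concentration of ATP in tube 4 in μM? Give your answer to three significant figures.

Step 1: 0.5 mL + 0.5 mL = 1 mL total → factor 1/0.5 = 2
Step 2: 500 μL + 4.5 mL = 5000 μL total → factor 5000/500 = 10
Step 3: 2 mL brought to 200 mL → factor 200/2 = 100
Step 4: 50 μL + 0.95 mL = 1000 μL total → factor 1000/50 = 20
Overall dilution factor = 2 × 10 × 100 × 20 = 40000
Final = 2.50 mM / 40000 = 6.250 × 10^-5 mM = 0.0625 μM

0.0625 μM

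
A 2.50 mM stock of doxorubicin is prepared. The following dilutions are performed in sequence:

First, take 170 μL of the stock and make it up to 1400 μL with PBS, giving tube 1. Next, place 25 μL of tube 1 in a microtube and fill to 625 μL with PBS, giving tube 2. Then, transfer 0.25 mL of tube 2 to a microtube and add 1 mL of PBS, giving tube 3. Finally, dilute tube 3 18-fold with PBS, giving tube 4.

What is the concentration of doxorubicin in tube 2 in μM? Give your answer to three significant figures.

12.1 μM

Step 1: 170 μL brought to 1400 μL → factor 1400/170 = 8.2353
Step 2: 25 μL brought to 625 μL → factor 625/25 = 25
Dilution factor through tube 2 = 8.2353 × 25 = 205.88
[tube 2] = 2.50 mM / 205.88 = 0.01214 mM = 12.1 μM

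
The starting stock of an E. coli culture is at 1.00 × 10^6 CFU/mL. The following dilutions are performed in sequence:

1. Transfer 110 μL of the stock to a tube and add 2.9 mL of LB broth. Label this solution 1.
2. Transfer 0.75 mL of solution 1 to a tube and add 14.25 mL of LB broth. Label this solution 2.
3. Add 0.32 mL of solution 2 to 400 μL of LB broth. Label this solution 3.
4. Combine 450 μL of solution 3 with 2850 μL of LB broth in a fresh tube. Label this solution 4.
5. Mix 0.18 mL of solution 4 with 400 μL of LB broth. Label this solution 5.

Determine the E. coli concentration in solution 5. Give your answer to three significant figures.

Step 1: 110 μL + 2.9 mL = 3010 μL total → factor 3010/110 = 27.364
Step 2: 0.75 mL + 14.25 mL = 15 mL total → factor 15/0.75 = 20
Step 3: 0.32 mL + 400 μL = 0.72 mL total → factor 0.72/0.32 = 2.25
Step 4: 450 μL + 2850 μL = 3300 μL total → factor 3300/450 = 7.3333
Step 5: 0.18 mL + 400 μL = 0.58 mL total → factor 0.58/0.18 = 3.2222
Overall dilution factor = 27.364 × 20 × 2.25 × 7.3333 × 3.2222 = 29097
Final = 1.00 × 10^6 CFU/mL / 29097 = 34.4 CFU/mL

34.4 CFU/mL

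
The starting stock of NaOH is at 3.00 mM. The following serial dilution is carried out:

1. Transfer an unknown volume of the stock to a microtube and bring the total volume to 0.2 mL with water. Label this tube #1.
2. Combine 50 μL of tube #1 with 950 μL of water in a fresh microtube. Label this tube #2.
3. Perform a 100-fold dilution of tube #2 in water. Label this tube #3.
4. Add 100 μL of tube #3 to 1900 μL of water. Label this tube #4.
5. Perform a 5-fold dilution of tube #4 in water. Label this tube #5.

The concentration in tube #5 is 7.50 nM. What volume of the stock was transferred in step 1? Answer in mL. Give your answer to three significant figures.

0.100 mL

Step 1: v brought to 0.2 mL → factor = 0.2 mL/v
Step 2: 50 μL + 950 μL = 1000 μL total → factor 1000/50 = 20
Step 3: 100-fold → factor 100
Step 4: 100 μL + 1900 μL = 2000 μL total → factor 2000/100 = 20
Step 5: 5-fold → factor 5
Product of known-step factors = 2 × 10^5
Overall factor = 3.00 mM / (7.50 nM) = 4 × 10^5
Step-1 factor = 4 × 10^5 / 2 × 10^5 = 2
v = 0.2 mL / 2 = 0.100 mL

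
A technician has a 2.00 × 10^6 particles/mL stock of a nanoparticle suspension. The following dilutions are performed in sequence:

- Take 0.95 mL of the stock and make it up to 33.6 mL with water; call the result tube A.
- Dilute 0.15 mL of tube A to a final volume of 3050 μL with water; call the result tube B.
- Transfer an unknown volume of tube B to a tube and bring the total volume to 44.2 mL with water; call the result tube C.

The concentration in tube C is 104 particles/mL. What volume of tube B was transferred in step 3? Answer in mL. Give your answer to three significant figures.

1.65 mL

Step 1: 0.95 mL brought to 33.6 mL → factor 33.6/0.95 = 35.368
Step 2: 0.15 mL brought to 3050 μL → factor 3.05/0.15 = 20.333
Step 3: v brought to 44.2 mL → factor = 44.2 mL/v
Product of known-step factors = 719.16
Overall factor = 2.00 × 10^6 particles/mL / (104 particles/mL) = 19231
Step-3 factor = 19231 / 719.16 = 26.741
v = 44.2 mL / 26.741 = 1.65 mL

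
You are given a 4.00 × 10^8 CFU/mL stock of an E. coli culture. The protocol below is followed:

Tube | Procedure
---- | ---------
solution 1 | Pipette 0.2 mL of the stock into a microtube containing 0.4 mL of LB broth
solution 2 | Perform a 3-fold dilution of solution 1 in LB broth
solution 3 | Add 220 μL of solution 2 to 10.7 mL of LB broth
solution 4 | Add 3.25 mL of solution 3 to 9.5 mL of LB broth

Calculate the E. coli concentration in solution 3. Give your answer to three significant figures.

8.95 × 10^5 CFU/mL

Step 1: 0.2 mL + 0.4 mL = 0.6 mL total → factor 0.6/0.2 = 3
Step 2: 3-fold → factor 3
Step 3: 220 μL + 10.7 mL = 10920 μL total → factor 10920/220 = 49.636
Dilution factor through solution 3 = 3 × 3 × 49.636 = 446.73
[solution 3] = 4.00 × 10^8 CFU/mL / 446.73 = 8.95 × 10^5 CFU/mL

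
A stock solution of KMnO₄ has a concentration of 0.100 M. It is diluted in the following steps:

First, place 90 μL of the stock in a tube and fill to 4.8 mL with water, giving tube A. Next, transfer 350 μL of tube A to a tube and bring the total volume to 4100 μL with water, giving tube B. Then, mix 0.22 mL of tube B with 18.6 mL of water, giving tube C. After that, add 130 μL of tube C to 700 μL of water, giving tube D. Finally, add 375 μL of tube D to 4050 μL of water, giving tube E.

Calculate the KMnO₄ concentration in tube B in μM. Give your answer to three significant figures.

160 μM

Step 1: 90 μL brought to 4.8 mL → factor 4800/90 = 53.333
Step 2: 350 μL brought to 4100 μL → factor 4100/350 = 11.714
Dilution factor through tube B = 53.333 × 11.714 = 624.76
[tube B] = 0.100 M / 624.76 = 0.0001601 M = 160 μM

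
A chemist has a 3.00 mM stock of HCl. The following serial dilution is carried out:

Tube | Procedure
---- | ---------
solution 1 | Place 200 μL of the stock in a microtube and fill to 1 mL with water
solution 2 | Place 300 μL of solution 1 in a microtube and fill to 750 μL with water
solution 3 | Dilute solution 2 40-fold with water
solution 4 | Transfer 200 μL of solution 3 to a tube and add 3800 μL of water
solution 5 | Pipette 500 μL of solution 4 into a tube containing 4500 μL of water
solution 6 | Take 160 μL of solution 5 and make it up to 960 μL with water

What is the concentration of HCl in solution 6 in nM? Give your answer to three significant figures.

Step 1: 200 μL brought to 1 mL → factor 1000/200 = 5
Step 2: 300 μL brought to 750 μL → factor 750/300 = 2.5
Step 3: 40-fold → factor 40
Step 4: 200 μL + 3800 μL = 4000 μL total → factor 4000/200 = 20
Step 5: 500 μL + 4500 μL = 5000 μL total → factor 5000/500 = 10
Step 6: 160 μL brought to 960 μL → factor 960/160 = 6
Overall dilution factor = 5 × 2.5 × 40 × 20 × 10 × 6 = 6 × 10^5
Final = 3.00 mM / 6 × 10^5 = 5.000 × 10^-6 mM = 5.00 nM

5.00 nM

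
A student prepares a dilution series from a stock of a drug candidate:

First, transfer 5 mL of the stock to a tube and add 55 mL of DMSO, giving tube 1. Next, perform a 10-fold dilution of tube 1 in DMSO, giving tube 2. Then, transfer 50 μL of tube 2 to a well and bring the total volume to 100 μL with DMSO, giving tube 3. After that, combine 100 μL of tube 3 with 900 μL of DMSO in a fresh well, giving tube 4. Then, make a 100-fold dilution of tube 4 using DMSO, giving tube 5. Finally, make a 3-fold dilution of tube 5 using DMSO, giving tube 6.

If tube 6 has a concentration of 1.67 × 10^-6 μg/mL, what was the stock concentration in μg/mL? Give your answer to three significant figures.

Step 1: 5 mL + 55 mL = 60 mL total → factor 60/5 = 12
Step 2: 10-fold → factor 10
Step 3: 50 μL brought to 100 μL → factor 100/50 = 2
Step 4: 100 μL + 900 μL = 1000 μL total → factor 1000/100 = 10
Step 5: 100-fold → factor 100
Step 6: 3-fold → factor 3
Overall dilution factor = 12 × 10 × 2 × 10 × 100 × 3 = 7.2 × 10^5
Stock = 1.67 × 10^-6 μg/mL × 7.2 × 10^5 = 1.20 μg/mL

1.20 μg/mL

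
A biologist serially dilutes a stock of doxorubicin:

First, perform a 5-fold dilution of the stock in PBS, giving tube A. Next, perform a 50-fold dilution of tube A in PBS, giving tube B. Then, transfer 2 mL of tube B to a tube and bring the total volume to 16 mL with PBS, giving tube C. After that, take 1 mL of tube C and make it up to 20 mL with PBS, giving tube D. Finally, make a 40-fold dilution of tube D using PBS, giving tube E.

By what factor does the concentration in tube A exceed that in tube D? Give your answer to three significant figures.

Step 1: 5-fold → factor 5
Step 2: 50-fold → factor 50
Step 3: 2 mL brought to 16 mL → factor 16/2 = 8
Step 4: 1 mL brought to 20 mL → factor 20/1 = 20
Dilution factor to tube A = 5; to tube D = 40000
[tube A]/[tube D] = (factor to tube D)/(factor to tube A) = 40000/5 = 8.00 × 10^3

8.00 × 10^3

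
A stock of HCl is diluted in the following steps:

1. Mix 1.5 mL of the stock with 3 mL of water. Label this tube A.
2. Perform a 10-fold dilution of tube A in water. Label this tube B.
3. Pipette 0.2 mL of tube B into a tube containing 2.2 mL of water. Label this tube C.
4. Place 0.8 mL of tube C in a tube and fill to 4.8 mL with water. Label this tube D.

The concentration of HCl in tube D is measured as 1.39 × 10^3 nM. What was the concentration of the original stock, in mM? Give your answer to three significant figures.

Step 1: 1.5 mL + 3 mL = 4.5 mL total → factor 4.5/1.5 = 3
Step 2: 10-fold → factor 10
Step 3: 0.2 mL + 2.2 mL = 2.4 mL total → factor 2.4/0.2 = 12
Step 4: 0.8 mL brought to 4.8 mL → factor 4.8/0.8 = 6
Overall dilution factor = 3 × 10 × 12 × 6 = 2160
Stock = 1.39 × 10^3 nM × 2160 = 3.002 × 10^6 nM = 3.00 mM

3.00 mM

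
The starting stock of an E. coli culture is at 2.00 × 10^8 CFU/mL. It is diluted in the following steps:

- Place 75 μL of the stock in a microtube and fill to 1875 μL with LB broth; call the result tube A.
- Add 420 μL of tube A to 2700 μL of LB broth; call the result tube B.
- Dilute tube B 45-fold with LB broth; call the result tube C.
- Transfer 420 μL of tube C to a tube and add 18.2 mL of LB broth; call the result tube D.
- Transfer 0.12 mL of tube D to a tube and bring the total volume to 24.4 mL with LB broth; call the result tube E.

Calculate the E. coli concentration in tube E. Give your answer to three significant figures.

2.65 CFU/mL

Step 1: 75 μL brought to 1875 μL → factor 1875/75 = 25
Step 2: 420 μL + 2700 μL = 3120 μL total → factor 3120/420 = 7.4286
Step 3: 45-fold → factor 45
Step 4: 420 μL + 18.2 mL = 18620 μL total → factor 18620/420 = 44.333
Step 5: 0.12 mL brought to 24.4 mL → factor 24.4/0.12 = 203.33
Dilution factor through tube E = 25 × 7.4286 × 45 × 44.333 × 203.33 = 7.5335 × 10^7
[tube E] = 2.00 × 10^8 CFU/mL / 7.5335 × 10^7 = 2.65 CFU/mL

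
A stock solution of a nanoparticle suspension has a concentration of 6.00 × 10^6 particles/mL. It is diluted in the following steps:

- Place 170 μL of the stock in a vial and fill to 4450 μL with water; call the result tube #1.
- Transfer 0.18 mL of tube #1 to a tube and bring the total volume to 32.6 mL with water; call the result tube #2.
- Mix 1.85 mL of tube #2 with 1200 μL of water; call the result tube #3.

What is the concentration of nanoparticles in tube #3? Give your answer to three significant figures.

768 particles/mL

Step 1: 170 μL brought to 4450 μL → factor 4450/170 = 26.176
Step 2: 0.18 mL brought to 32.6 mL → factor 32.6/0.18 = 181.11
Step 3: 1.85 mL + 1200 μL = 3.05 mL total → factor 3.05/1.85 = 1.6486
Overall dilution factor = 26.176 × 181.11 × 1.6486 = 7816
Final = 6.00 × 10^6 particles/mL / 7816 = 768 particles/mL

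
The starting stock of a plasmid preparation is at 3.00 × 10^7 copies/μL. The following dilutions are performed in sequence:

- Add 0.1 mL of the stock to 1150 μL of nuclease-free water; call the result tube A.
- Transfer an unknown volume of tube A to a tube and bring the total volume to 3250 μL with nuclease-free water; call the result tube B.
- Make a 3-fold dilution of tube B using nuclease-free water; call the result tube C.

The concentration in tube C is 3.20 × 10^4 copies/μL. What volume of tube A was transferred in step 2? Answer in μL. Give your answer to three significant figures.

Step 1: 0.1 mL + 1150 μL = 1.25 mL total → factor 1.25/0.1 = 12.5
Step 2: v brought to 3250 μL → factor = 3250 μL/v
Step 3: 3-fold → factor 3
Product of known-step factors = 37.5
Overall factor = 3.00 × 10^7 copies/μL / (3.20 × 10^4 copies/μL) = 937.5
Step-2 factor = 937.5 / 37.5 = 25
v = 3250 μL / 25 = 130 μL

130 μL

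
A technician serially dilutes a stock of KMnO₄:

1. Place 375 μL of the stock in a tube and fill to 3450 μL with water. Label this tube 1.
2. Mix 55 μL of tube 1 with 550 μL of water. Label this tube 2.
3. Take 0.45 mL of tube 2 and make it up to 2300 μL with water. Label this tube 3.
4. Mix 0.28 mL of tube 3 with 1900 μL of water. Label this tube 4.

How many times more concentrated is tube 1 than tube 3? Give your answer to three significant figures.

Step 1: 375 μL brought to 3450 μL → factor 3450/375 = 9.2
Step 2: 55 μL + 550 μL = 605 μL total → factor 605/55 = 11
Step 3: 0.45 mL brought to 2300 μL → factor 2.3/0.45 = 5.1111
Dilution factor to tube 1 = 9.2; to tube 3 = 517.24
[tube 1]/[tube 3] = (factor to tube 3)/(factor to tube 1) = 517.24/9.2 = 56.2

56.2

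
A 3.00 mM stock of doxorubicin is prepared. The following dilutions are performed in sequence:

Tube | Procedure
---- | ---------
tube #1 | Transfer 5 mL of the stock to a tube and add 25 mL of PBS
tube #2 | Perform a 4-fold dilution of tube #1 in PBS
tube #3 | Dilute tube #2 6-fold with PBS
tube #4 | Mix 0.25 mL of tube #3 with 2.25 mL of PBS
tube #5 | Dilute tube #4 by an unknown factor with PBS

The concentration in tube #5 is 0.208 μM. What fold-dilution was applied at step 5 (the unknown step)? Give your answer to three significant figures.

10.0-fold

Step 1: 5 mL + 25 mL = 30 mL total → factor 30/5 = 6
Step 2: 4-fold → factor 4
Step 3: 6-fold → factor 6
Step 4: 0.25 mL + 2.25 mL = 2.5 mL total → factor 2.5/0.25 = 10
Step 5: unknown factor x
Product of known-step factors = 1440
Overall factor = 3.00 mM / (0.208 μM) = 14423
x = 14423 / 1440 = 10.0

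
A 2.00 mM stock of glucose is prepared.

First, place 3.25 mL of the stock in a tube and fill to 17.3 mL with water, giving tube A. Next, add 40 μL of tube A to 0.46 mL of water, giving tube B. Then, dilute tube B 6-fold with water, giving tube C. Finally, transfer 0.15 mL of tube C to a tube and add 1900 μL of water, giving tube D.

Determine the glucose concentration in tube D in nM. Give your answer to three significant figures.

Step 1: 3.25 mL brought to 17.3 mL → factor 17.3/3.25 = 5.3231
Step 2: 40 μL + 0.46 mL = 500 μL total → factor 500/40 = 12.5
Step 3: 6-fold → factor 6
Step 4: 0.15 mL + 1900 μL = 2.05 mL total → factor 2.05/0.15 = 13.667
Overall dilution factor = 5.3231 × 12.5 × 6 × 13.667 = 5456.2
Final = 2.00 mM / 5456.2 = 0.0003666 mM = 367 nM

367 nM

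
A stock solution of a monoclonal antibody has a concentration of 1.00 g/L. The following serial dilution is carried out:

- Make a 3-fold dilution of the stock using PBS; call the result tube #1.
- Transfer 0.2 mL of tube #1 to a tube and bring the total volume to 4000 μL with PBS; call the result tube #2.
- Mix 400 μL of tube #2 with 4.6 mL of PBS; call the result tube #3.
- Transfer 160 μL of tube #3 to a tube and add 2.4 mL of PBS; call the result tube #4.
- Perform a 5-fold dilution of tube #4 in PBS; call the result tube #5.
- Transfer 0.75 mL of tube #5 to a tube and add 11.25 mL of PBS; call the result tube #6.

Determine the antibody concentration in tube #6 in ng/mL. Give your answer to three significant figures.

1.04 ng/mL

Step 1: 3-fold → factor 3
Step 2: 0.2 mL brought to 4000 μL → factor 4/0.2 = 20
Step 3: 400 μL + 4.6 mL = 5000 μL total → factor 5000/400 = 12.5
Step 4: 160 μL + 2.4 mL = 2560 μL total → factor 2560/160 = 16
Step 5: 5-fold → factor 5
Step 6: 0.75 mL + 11.25 mL = 12 mL total → factor 12/0.75 = 16
Overall dilution factor = 3 × 20 × 12.5 × 16 × 5 × 16 = 9.6 × 10^5
Final = 1.00 g/L / 9.6 × 10^5 = 1.042 × 10^-6 g/L = 1.04 ng/mL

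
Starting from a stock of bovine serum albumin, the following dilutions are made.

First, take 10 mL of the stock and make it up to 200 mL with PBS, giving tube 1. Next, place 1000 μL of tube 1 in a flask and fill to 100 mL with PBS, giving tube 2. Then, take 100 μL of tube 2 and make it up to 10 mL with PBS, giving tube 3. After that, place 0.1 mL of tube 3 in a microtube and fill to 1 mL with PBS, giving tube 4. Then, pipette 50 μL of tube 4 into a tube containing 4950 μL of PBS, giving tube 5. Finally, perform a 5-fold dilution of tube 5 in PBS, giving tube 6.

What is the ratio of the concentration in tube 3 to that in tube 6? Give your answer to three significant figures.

Step 1: 10 mL brought to 200 mL → factor 200/10 = 20
Step 2: 1000 μL brought to 100 mL → factor 1 × 10^5/1000 = 100
Step 3: 100 μL brought to 10 mL → factor 10000/100 = 100
Step 4: 0.1 mL brought to 1 mL → factor 1/0.1 = 10
Step 5: 50 μL + 4950 μL = 5000 μL total → factor 5000/50 = 100
Step 6: 5-fold → factor 5
Dilution factor to tube 3 = 2 × 10^5; to tube 6 = 1 × 10^9
[tube 3]/[tube 6] = (factor to tube 6)/(factor to tube 3) = 1 × 10^9/2 × 10^5 = 5.00 × 10^3

5.00 × 10^3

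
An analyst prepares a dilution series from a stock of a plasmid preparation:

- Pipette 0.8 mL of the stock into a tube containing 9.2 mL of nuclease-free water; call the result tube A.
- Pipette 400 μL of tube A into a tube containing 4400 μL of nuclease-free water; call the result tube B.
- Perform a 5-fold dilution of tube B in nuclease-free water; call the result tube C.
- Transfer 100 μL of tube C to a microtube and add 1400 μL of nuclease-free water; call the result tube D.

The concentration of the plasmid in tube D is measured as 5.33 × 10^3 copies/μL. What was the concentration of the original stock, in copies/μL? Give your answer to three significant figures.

Step 1: 0.8 mL + 9.2 mL = 10 mL total → factor 10/0.8 = 12.5
Step 2: 400 μL + 4400 μL = 4800 μL total → factor 4800/400 = 12
Step 3: 5-fold → factor 5
Step 4: 100 μL + 1400 μL = 1500 μL total → factor 1500/100 = 15
Overall dilution factor = 12.5 × 12 × 5 × 15 = 11250
Stock = 5.33 × 10^3 copies/μL × 11250 = 6.00 × 10^7 copies/μL

6.00 × 10^7 copies/μL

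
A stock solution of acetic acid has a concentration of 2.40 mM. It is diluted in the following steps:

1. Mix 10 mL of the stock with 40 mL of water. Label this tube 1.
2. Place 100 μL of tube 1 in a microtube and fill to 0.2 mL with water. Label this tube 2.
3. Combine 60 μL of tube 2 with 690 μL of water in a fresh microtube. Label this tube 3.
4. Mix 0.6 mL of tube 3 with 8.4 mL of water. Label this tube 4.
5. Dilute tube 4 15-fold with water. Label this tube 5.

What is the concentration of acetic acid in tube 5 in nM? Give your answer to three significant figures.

85.3 nM

Step 1: 10 mL + 40 mL = 50 mL total → factor 50/10 = 5
Step 2: 100 μL brought to 0.2 mL → factor 200/100 = 2
Step 3: 60 μL + 690 μL = 750 μL total → factor 750/60 = 12.5
Step 4: 0.6 mL + 8.4 mL = 9 mL total → factor 9/0.6 = 15
Step 5: 15-fold → factor 15
Overall dilution factor = 5 × 2 × 12.5 × 15 × 15 = 28125
Final = 2.40 mM / 28125 = 8.533 × 10^-5 mM = 85.3 nM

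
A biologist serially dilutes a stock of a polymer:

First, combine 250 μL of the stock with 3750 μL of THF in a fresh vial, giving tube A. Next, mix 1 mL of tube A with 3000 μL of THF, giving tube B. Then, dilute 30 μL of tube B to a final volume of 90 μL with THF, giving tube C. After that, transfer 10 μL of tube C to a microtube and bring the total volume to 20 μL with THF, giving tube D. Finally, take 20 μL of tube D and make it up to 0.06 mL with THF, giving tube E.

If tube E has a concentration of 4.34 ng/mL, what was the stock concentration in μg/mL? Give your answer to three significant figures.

Step 1: 250 μL + 3750 μL = 4000 μL total → factor 4000/250 = 16
Step 2: 1 mL + 3000 μL = 4 mL total → factor 4/1 = 4
Step 3: 30 μL brought to 90 μL → factor 90/30 = 3
Step 4: 10 μL brought to 20 μL → factor 20/10 = 2
Step 5: 20 μL brought to 0.06 mL → factor 60/20 = 3
Overall dilution factor = 16 × 4 × 3 × 2 × 3 = 1152
Stock = 4.34 ng/mL × 1152 = 5000 ng/mL = 5.00 μg/mL

5.00 μg/mL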